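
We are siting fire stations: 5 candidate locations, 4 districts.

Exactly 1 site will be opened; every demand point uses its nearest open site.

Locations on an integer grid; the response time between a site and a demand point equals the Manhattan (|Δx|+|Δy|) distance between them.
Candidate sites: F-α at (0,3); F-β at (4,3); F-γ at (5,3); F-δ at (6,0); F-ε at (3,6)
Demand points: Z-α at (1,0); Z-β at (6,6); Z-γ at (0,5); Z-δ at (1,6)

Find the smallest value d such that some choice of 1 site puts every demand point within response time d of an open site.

Open {F-β}.
  Farthest demand point is Z-α at response time 6 (to F-β); all others are ≤ 6.
With {F-γ} the worst case is 7.
With {F-ε} the worst case is 8.
No size-1 selection achieves below 6.

6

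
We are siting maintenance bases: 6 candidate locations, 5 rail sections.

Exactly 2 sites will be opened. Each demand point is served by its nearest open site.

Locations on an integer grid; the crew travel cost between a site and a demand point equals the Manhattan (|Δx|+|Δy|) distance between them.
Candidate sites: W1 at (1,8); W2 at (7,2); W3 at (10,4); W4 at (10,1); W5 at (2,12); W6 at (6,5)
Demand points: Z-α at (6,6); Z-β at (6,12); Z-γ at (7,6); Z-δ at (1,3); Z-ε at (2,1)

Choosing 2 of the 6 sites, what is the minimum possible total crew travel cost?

22

Open {W5, W6}.
  Z-α→W6 1, Z-β→W5 4, Z-γ→W6 2, Z-δ→W6 7, Z-ε→W6 8  ⇒ total 22.
Compare {W1, W6}: total 23.
Compare {W2, W6}: total 23.
No size-2 selection does better; minimum is 22.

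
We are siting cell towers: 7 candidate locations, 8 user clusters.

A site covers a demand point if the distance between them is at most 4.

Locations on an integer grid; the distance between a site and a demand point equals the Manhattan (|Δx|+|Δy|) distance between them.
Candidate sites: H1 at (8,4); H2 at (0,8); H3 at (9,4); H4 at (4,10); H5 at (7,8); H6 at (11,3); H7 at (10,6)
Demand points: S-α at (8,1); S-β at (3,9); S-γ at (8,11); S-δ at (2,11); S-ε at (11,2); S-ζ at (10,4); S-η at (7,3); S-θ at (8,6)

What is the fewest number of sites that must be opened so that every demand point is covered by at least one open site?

3

Coverage sets (demand points within 4 of each site):
  H1: {S-α, S-ζ, S-η, S-θ}
  H2: {S-β}
  H3: {S-α, S-ε, S-ζ, S-η, S-θ}
  H4: {S-β, S-δ}
  H5: {S-γ, S-θ}
  H6: {S-ε, S-ζ, S-η}
  H7: {S-ζ, S-θ}
No 2 sites suffice: every size-2 union leaves at least one demand point uncovered.
But {H3, H4, H5} covers everything, so the minimum is 3.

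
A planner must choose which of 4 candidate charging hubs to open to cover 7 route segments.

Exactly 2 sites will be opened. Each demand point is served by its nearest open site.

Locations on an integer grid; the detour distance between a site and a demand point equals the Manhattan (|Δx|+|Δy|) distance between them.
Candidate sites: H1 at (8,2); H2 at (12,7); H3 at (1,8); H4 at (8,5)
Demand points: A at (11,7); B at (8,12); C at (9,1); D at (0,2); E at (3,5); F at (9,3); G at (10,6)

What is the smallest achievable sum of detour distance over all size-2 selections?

32

Open {H1, H4}.
  A→H4 5, B→H4 7, C→H1 2, D→H1 8, E→H4 5, F→H1 2, G→H4 3  ⇒ total 32.
Compare {H1, H2}: total 33.
Compare {H2, H4}: total 35.
No size-2 selection does better; minimum is 32.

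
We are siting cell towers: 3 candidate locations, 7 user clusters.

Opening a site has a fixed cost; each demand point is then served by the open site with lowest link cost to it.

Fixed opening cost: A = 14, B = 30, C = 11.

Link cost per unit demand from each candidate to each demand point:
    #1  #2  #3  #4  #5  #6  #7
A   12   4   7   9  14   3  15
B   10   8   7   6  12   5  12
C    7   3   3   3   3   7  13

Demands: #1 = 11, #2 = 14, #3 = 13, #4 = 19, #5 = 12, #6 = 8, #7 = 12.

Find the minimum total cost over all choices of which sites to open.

456

Open {A, C}: assign each demand point to its cheapest open site.
  #1→C 11×7=77, #2→C 14×3=42, #3→C 13×3=39, #4→C 19×3=57, #5→C 12×3=36, #6→A 8×3=24, #7→C 12×13=156
  link cost 431, fixed 25 → total 456.
Compare {C}: link cost 463 + fixed 11 = 474.
Compare {A, B, C}: link cost 419 + fixed 55 = 474.
Compare {B, C}: link cost 435 + fixed 41 = 476.
All other subsets cost ≥ 474. Minimum total cost: 456.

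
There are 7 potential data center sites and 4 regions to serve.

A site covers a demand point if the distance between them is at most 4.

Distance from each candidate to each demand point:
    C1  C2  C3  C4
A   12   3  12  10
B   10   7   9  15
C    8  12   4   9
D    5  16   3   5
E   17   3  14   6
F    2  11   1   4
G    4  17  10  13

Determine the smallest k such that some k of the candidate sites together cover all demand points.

2

Coverage sets (demand points within 4 of each site):
  A: {C2}
  B: {}
  C: {C3}
  D: {C3}
  E: {C2}
  F: {C1, C3, C4}
  G: {C1}
No single site covers all 4 demand points.
But {A, F} covers everything, so the minimum is 2.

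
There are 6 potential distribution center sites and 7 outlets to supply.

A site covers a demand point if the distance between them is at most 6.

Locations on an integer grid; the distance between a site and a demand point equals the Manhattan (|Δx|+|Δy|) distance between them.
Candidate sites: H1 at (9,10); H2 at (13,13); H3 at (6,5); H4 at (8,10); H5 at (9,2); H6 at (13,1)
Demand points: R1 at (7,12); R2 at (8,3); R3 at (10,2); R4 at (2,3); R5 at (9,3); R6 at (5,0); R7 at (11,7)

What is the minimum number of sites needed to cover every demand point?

3

Coverage sets (demand points within 6 of each site):
  H1: {R1, R7}
  H2: {}
  H3: {R2, R4, R5, R6}
  H4: {R1, R7}
  H5: {R2, R3, R5, R6}
  H6: {R3, R5}
No 2 sites suffice: every size-2 union leaves at least one demand point uncovered.
But {H1, H3, H5} covers everything, so the minimum is 3.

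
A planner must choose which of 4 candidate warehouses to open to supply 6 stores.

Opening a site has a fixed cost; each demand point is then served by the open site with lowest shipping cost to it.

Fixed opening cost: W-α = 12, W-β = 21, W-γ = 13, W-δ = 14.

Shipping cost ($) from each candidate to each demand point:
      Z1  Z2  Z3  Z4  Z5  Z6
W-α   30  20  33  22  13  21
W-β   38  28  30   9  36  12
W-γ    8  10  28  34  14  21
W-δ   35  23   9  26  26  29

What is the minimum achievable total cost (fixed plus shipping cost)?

Open {W-β, W-γ, W-δ}: assign each demand point to its cheapest open site.
  Z1→W-γ 8, Z2→W-γ 10, Z3→W-δ 9, Z4→W-β 9, Z5→W-γ 14, Z6→W-β 12
  shipping cost 62, fixed 48 → total 110.
Compare {W-β, W-γ}: shipping cost 81 + fixed 34 = 115.
Compare {W-γ, W-δ}: shipping cost 88 + fixed 27 = 115.
Compare {W-α, W-β, W-γ, W-δ}: shipping cost 61 + fixed 60 = 121.
All other subsets cost ≥ 115. Minimum total cost: 110.

110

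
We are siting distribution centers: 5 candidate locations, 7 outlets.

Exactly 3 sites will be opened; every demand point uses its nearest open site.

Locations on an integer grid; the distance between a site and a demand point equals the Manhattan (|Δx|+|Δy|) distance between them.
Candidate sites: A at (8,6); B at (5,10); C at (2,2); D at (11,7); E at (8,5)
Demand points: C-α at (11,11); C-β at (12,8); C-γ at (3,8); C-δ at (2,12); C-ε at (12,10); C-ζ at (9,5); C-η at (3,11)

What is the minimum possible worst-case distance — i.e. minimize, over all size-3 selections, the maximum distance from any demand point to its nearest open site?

5

Open {A, B, D}.
  Farthest demand point is C-δ at distance 5 (to B); all others are ≤ 5.
With {B, C, D} the worst case is 5.
With {B, D, E} the worst case is 5.
No size-3 selection achieves below 5.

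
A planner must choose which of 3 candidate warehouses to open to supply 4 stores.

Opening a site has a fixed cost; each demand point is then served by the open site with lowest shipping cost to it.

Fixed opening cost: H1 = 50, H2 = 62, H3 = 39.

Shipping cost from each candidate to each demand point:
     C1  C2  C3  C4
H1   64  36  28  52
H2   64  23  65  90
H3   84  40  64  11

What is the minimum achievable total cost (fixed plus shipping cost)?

Open {H1, H3}: assign each demand point to its cheapest open site.
  C1→H1 64, C2→H1 36, C3→H1 28, C4→H3 11
  shipping cost 139, fixed 89 → total 228.
Compare {H1}: shipping cost 180 + fixed 50 = 230.
Compare {H3}: shipping cost 199 + fixed 39 = 238.
Compare {H2, H3}: shipping cost 162 + fixed 101 = 263.
All other subsets cost ≥ 230. Minimum total cost: 228.

228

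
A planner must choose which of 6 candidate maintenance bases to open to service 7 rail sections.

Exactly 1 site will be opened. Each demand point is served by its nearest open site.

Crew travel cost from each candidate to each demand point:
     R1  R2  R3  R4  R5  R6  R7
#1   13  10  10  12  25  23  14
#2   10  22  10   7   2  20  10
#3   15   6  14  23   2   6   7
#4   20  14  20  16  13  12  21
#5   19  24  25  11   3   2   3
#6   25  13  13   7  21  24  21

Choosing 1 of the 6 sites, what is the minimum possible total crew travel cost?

73

Open {#3}.
  R1→#3 15, R2→#3 6, R3→#3 14, R4→#3 23, R5→#3 2, R6→#3 6, R7→#3 7  ⇒ total 73.
Compare {#2}: total 81.
Compare {#5}: total 87.
No size-1 selection does better; minimum is 73.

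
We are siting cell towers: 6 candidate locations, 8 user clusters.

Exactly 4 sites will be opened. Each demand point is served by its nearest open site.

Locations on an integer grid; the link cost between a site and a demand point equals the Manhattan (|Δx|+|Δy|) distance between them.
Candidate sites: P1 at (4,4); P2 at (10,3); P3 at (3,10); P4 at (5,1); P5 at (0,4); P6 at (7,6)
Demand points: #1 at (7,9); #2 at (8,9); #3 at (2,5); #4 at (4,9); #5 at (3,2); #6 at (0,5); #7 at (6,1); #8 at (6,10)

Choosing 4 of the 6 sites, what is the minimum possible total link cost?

20

Open {P3, P4, P5, P6}.
  #1→P6 3, #2→P6 4, #3→P5 3, #4→P3 2, #5→P4 3, #6→P5 1, #7→P4 1, #8→P3 3  ⇒ total 20.
Compare {P1, P3, P4, P5}: total 24.
Compare {P1, P3, P4, P6}: total 24.
No size-4 selection does better; minimum is 20.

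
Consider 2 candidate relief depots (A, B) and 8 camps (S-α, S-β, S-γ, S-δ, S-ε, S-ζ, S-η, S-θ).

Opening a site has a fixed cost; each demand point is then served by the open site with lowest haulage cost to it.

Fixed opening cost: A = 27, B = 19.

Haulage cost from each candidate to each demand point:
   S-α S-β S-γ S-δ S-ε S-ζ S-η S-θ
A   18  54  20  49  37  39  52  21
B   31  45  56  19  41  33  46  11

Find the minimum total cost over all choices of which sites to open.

275

Open {A, B}: assign each demand point to its cheapest open site.
  S-α→A 18, S-β→B 45, S-γ→A 20, S-δ→B 19, S-ε→A 37, S-ζ→B 33, S-η→B 46, S-θ→B 11
  haulage cost 229, fixed 46 → total 275.
Compare {B}: haulage cost 282 + fixed 19 = 301.
Compare {A}: haulage cost 290 + fixed 27 = 317.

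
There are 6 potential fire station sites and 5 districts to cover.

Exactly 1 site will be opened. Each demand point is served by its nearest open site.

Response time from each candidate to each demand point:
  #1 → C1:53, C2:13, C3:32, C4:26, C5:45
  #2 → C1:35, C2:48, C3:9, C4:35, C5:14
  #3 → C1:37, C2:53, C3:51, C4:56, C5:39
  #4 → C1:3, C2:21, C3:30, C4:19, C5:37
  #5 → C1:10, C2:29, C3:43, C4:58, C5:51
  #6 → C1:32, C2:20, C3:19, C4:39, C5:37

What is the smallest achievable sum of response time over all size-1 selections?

Open {#4}.
  C1→#4 3, C2→#4 21, C3→#4 30, C4→#4 19, C5→#4 37  ⇒ total 110.
Compare {#2}: total 141.
Compare {#6}: total 147.
No size-1 selection does better; minimum is 110.

110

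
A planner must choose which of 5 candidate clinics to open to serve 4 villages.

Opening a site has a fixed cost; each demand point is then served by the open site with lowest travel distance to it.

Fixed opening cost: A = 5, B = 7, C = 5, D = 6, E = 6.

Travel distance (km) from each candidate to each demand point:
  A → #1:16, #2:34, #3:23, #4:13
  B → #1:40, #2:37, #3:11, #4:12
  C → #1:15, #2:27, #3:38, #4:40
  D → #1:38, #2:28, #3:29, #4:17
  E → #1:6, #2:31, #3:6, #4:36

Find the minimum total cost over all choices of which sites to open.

67

Open {A, E}: assign each demand point to its cheapest open site.
  #1→E 6, #2→E 31, #3→E 6, #4→A 13
  travel distance 56, fixed 11 → total 67.
Compare {B, E}: travel distance 55 + fixed 13 = 68.
Compare {A, C, E}: travel distance 52 + fixed 16 = 68.
Compare {D, E}: travel distance 57 + fixed 12 = 69.
All other subsets cost ≥ 68. Minimum total cost: 67.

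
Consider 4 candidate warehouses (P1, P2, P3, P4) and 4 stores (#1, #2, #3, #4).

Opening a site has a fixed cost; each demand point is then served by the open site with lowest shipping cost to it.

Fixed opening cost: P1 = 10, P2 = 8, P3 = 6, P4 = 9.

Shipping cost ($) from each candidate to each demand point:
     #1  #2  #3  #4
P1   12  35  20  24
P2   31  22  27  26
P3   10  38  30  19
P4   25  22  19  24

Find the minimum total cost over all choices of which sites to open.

85

Open {P3, P4}: assign each demand point to its cheapest open site.
  #1→P3 10, #2→P4 22, #3→P4 19, #4→P3 19
  shipping cost 70, fixed 15 → total 85.
Compare {P2, P3}: shipping cost 78 + fixed 14 = 92.
Compare {P2, P3, P4}: shipping cost 70 + fixed 23 = 93.
Compare {P1, P2, P3}: shipping cost 71 + fixed 24 = 95.
All other subsets cost ≥ 92. Minimum total cost: 85.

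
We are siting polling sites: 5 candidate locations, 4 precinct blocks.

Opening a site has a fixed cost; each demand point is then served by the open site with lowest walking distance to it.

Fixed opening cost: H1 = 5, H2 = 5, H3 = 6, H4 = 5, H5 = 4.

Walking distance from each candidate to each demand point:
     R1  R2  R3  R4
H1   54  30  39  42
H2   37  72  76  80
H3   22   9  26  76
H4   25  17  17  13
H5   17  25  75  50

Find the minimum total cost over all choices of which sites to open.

Open {H3, H4, H5}: assign each demand point to its cheapest open site.
  R1→H5 17, R2→H3 9, R3→H4 17, R4→H4 13
  walking distance 56, fixed 15 → total 71.
Compare {H3, H4}: walking distance 61 + fixed 11 = 72.
Compare {H4, H5}: walking distance 64 + fixed 9 = 73.
Compare {H1, H3, H4, H5}: walking distance 56 + fixed 20 = 76.
All other subsets cost ≥ 72. Minimum total cost: 71.

71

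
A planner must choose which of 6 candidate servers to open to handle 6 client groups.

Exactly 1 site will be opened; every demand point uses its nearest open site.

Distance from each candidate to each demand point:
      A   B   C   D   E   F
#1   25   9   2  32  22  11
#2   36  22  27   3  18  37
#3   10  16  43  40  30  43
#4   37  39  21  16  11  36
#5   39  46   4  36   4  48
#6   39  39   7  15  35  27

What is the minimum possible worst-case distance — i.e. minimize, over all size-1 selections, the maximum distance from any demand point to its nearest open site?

32

Open {#1}.
  Farthest demand point is D at distance 32 (to #1); all others are ≤ 32.
With {#2} the worst case is 37.
With {#4} the worst case is 39.
No size-1 selection achieves below 32.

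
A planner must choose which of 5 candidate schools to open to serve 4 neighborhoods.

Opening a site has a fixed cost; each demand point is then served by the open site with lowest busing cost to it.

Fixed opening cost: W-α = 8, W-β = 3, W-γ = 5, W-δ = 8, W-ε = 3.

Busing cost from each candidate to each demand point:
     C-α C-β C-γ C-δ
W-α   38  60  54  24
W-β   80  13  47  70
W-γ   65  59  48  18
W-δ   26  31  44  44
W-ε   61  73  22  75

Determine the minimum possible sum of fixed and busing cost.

98

Open {W-β, W-γ, W-δ, W-ε}: assign each demand point to its cheapest open site.
  C-α→W-δ 26, C-β→W-β 13, C-γ→W-ε 22, C-δ→W-γ 18
  busing cost 79, fixed 19 → total 98.
Compare {W-α, W-β, W-γ, W-δ, W-ε}: busing cost 79 + fixed 27 = 106.
Compare {W-α, W-β, W-δ, W-ε}: busing cost 85 + fixed 22 = 107.
Compare {W-α, W-β, W-γ, W-ε}: busing cost 91 + fixed 19 = 110.
All other subsets cost ≥ 106. Minimum total cost: 98.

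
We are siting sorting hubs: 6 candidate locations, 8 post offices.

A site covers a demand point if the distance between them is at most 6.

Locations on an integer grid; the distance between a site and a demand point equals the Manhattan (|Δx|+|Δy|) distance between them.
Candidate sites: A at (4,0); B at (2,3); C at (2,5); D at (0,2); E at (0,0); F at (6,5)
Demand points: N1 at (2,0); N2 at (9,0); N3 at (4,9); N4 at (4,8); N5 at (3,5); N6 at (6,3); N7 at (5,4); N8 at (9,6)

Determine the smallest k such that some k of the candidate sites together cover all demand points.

2

Coverage sets (demand points within 6 of each site):
  A: {N1, N2, N5, N6, N7}
  B: {N1, N5, N6, N7}
  C: {N1, N3, N4, N5, N6, N7}
  D: {N1, N5}
  E: {N1}
  F: {N3, N4, N5, N6, N7, N8}
No single site covers all 8 demand points.
But {A, F} covers everything, so the minimum is 2.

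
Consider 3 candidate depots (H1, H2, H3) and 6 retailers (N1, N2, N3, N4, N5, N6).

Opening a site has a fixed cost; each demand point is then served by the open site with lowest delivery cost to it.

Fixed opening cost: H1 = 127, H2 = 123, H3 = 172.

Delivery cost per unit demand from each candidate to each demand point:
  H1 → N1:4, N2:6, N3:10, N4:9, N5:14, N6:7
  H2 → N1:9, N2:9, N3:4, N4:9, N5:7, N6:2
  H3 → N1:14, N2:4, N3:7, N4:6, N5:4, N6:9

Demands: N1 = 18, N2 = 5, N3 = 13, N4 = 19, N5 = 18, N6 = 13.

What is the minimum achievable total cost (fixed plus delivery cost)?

705

Open {H2}: assign each demand point to its cheapest open site.
  N1→H2 18×9=162, N2→H2 5×9=45, N3→H2 13×4=52, N4→H2 19×9=171, N5→H2 18×7=126, N6→H2 13×2=26
  delivery cost 582, fixed 123 → total 705.
Compare {H1, H2}: delivery cost 477 + fixed 250 = 727.
Compare {H2, H3}: delivery cost 446 + fixed 295 = 741.
Compare {H1, H3}: delivery cost 460 + fixed 299 = 759.
All other subsets cost ≥ 727. Minimum total cost: 705.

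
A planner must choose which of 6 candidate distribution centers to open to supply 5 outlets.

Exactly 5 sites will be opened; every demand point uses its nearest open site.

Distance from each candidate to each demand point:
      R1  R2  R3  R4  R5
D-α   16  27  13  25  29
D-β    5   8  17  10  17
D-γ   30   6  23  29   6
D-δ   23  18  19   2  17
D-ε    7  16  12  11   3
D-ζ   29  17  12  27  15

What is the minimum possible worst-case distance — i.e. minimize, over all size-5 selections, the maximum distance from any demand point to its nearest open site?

Open {D-α, D-β, D-γ, D-δ, D-ε}.
  Farthest demand point is R3 at distance 12 (to D-ε); all others are ≤ 12.
With {D-α, D-β, D-γ, D-δ, D-ζ} the worst case is 12.
With {D-α, D-β, D-γ, D-ε, D-ζ} the worst case is 12.
No size-5 selection achieves below 12.

12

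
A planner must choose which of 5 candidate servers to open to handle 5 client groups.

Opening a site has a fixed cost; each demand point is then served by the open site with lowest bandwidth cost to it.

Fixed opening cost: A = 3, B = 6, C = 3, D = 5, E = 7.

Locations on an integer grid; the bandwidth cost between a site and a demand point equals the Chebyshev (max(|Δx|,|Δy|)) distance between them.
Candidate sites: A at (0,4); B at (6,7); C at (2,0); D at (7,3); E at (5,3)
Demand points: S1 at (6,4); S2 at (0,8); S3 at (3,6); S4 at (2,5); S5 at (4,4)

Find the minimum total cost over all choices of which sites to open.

Open {E}: assign each demand point to its cheapest open site.
  S1→E 1, S2→E 5, S3→E 3, S4→E 3, S5→E 1
  bandwidth cost 13, fixed 7 → total 20.
Compare {A, D}: bandwidth cost 13 + fixed 8 = 21.
Compare {A, E}: bandwidth cost 11 + fixed 10 = 21.
Compare {A}: bandwidth cost 19 + fixed 3 = 22.
All other subsets cost ≥ 21. Minimum total cost: 20.

20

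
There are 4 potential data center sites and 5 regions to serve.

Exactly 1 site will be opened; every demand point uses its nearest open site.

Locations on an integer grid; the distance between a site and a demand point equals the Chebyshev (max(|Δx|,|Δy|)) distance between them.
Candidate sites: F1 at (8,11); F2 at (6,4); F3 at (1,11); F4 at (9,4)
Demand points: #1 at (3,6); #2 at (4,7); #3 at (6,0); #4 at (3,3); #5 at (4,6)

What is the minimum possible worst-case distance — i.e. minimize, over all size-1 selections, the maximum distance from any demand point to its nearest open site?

4

Open {F2}.
  Farthest demand point is #3 at distance 4 (to F2); all others are ≤ 4.
With {F4} the worst case is 6.
With {F1} the worst case is 11.
No size-1 selection achieves below 4.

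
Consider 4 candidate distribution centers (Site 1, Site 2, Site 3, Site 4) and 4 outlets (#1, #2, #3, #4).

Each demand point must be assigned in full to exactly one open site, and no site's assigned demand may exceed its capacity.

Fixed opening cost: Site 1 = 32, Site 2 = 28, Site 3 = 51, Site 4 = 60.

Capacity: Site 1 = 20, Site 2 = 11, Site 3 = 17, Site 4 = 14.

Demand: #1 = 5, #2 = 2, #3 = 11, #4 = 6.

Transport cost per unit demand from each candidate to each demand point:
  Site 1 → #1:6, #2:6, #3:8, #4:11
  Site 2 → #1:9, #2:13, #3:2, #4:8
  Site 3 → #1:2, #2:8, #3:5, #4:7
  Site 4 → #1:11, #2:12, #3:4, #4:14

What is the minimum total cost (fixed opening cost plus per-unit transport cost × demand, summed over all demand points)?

169

Open {Site 2, Site 3}; cheapest assignment that respects the capacities:
  Site 2 (cap 11, load 11): #3 — cost 11×2 = 22
  Site 3 (cap 17, load 13): #1, #2, #4 — cost 5×2 + 2×8 + 6×7 = 68
  Shipping 90, fixed 79 → total 169.
  Any other capacity-feasible assignment to {Site 2, Site 3} ships for at least 90.
Compare {Site 1, Site 2}: its best feasible assignment gives total 190.
Compare {Site 1, Site 2, Site 3}: its best feasible assignment gives total 197.
Every other set of open sites that can feasibly serve all demand totals ≥ 190 even under its best assignment. Minimum: 169.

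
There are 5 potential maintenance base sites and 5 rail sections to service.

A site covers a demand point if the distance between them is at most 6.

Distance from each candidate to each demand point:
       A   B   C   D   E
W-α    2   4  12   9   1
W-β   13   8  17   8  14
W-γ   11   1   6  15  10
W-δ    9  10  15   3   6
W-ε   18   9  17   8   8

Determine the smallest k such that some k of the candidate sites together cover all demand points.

Coverage sets (demand points within 6 of each site):
  W-α: {A, B, E}
  W-β: {}
  W-γ: {B, C}
  W-δ: {D, E}
  W-ε: {}
No 2 sites suffice: every size-2 union leaves at least one demand point uncovered.
But {W-α, W-γ, W-δ} covers everything, so the minimum is 3.

3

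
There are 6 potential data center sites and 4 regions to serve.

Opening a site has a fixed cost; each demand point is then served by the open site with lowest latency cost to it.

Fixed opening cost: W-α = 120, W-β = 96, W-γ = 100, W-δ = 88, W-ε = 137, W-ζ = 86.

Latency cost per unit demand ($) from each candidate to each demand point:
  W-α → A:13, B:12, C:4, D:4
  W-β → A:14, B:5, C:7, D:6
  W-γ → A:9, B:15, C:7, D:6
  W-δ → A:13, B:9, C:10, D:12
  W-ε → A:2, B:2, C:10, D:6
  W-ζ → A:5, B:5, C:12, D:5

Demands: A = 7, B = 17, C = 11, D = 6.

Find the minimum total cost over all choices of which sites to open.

331

Open {W-ε}: assign each demand point to its cheapest open site.
  A→W-ε 7×2=14, B→W-ε 17×2=34, C→W-ε 11×10=110, D→W-ε 6×6=36
  latency cost 194, fixed 137 → total 331.
Compare {W-ζ}: latency cost 282 + fixed 86 = 368.
Compare {W-α, W-ε}: latency cost 116 + fixed 257 = 373.
Compare {W-β}: latency cost 296 + fixed 96 = 392.
All other subsets cost ≥ 368. Minimum total cost: 331.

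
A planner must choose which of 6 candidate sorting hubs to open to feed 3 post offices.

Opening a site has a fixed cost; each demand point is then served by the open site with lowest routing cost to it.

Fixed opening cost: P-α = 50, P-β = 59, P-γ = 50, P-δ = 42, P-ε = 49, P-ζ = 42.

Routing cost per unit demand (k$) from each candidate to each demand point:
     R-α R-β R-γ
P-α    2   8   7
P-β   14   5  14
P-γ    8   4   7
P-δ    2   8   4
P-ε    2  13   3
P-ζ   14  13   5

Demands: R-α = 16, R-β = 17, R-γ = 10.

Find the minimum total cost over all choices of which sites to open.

Open {P-γ, P-ε}: assign each demand point to its cheapest open site.
  R-α→P-ε 16×2=32, R-β→P-γ 17×4=68, R-γ→P-ε 10×3=30
  routing cost 130, fixed 99 → total 229.
Compare {P-γ, P-δ}: routing cost 140 + fixed 92 = 232.
Compare {P-δ}: routing cost 208 + fixed 42 = 250.
Compare {P-β, P-ε}: routing cost 147 + fixed 108 = 255.
All other subsets cost ≥ 232. Minimum total cost: 229.

229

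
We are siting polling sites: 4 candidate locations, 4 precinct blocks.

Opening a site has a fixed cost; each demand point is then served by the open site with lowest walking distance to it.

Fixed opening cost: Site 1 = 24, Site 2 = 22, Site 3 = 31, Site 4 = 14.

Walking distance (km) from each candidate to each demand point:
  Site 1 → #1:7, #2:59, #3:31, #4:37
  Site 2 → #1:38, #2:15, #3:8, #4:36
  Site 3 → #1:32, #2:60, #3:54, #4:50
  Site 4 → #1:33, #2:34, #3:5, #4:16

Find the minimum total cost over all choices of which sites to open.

Open {Site 1, Site 4}: assign each demand point to its cheapest open site.
  #1→Site 1 7, #2→Site 4 34, #3→Site 4 5, #4→Site 4 16
  walking distance 62, fixed 38 → total 100.
Compare {Site 4}: walking distance 88 + fixed 14 = 102.
Compare {Site 1, Site 2, Site 4}: walking distance 43 + fixed 60 = 103.
Compare {Site 2, Site 4}: walking distance 69 + fixed 36 = 105.
All other subsets cost ≥ 102. Minimum total cost: 100.

100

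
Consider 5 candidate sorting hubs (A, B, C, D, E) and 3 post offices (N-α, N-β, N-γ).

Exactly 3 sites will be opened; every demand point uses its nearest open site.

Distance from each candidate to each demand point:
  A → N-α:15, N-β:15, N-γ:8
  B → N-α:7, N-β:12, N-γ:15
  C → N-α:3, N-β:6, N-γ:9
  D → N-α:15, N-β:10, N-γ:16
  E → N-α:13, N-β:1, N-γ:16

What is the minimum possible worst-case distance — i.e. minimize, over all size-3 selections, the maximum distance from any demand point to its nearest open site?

8

Open {A, B, C}.
  Farthest demand point is N-γ at distance 8 (to A); all others are ≤ 8.
With {A, B, E} the worst case is 8.
With {A, C, D} the worst case is 8.
No size-3 selection achieves below 8.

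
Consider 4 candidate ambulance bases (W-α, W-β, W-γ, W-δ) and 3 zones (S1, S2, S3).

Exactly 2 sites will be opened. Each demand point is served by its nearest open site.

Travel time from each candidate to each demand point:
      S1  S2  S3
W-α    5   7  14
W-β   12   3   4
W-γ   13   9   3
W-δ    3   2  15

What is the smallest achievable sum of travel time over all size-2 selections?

8

Open {W-γ, W-δ}.
  S1→W-δ 3, S2→W-δ 2, S3→W-γ 3  ⇒ total 8.
Compare {W-β, W-δ}: total 9.
Compare {W-α, W-β}: total 12.
No size-2 selection does better; minimum is 8.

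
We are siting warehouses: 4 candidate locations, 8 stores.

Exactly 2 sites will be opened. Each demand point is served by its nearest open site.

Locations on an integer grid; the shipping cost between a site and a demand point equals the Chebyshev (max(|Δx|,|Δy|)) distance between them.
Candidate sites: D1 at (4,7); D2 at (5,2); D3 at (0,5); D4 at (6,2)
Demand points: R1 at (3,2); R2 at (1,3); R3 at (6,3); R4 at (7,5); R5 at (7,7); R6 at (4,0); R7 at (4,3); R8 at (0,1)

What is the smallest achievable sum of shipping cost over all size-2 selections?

Open {D2, D3}.
  R1→D2 2, R2→D3 2, R3→D2 1, R4→D2 3, R5→D2 5, R6→D2 2, R7→D2 1, R8→D3 4  ⇒ total 20.
Compare {D1, D2}: total 21.
Compare {D3, D4}: total 22.
No size-2 selection does better; minimum is 20.

20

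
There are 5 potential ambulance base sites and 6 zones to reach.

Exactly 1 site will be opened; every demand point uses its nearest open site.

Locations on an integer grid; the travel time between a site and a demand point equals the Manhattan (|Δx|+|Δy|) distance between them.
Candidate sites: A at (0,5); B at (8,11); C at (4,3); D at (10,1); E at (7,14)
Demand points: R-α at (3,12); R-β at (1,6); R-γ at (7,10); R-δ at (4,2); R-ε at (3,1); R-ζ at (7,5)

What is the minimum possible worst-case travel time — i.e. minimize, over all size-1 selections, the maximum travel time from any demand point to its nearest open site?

10

Open {C}.
  Farthest demand point is R-α at travel time 10 (to C); all others are ≤ 10.
With {A} the worst case is 12.
With {B} the worst case is 15.
No size-1 selection achieves below 10.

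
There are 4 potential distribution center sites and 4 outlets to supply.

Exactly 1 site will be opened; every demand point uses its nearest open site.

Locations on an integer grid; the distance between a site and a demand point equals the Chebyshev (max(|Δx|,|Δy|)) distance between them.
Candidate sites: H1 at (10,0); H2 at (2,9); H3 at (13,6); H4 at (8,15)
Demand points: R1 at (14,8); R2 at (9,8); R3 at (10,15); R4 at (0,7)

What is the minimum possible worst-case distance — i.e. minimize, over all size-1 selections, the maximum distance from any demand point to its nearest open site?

8

Open {H4}.
  Farthest demand point is R4 at distance 8 (to H4); all others are ≤ 8.
With {H2} the worst case is 12.
With {H3} the worst case is 13.
No size-1 selection achieves below 8.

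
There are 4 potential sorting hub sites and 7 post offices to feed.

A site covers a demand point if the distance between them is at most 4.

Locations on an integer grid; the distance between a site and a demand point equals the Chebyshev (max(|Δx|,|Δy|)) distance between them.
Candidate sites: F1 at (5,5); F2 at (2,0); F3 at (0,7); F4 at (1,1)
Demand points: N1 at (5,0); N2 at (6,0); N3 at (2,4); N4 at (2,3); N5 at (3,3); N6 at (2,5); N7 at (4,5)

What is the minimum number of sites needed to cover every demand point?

2

Coverage sets (demand points within 4 of each site):
  F1: {N3, N4, N5, N6, N7}
  F2: {N1, N2, N3, N4, N5}
  F3: {N3, N4, N5, N6, N7}
  F4: {N1, N3, N4, N5, N6, N7}
No single site covers all 7 demand points.
But {F1, F2} covers everything, so the minimum is 2.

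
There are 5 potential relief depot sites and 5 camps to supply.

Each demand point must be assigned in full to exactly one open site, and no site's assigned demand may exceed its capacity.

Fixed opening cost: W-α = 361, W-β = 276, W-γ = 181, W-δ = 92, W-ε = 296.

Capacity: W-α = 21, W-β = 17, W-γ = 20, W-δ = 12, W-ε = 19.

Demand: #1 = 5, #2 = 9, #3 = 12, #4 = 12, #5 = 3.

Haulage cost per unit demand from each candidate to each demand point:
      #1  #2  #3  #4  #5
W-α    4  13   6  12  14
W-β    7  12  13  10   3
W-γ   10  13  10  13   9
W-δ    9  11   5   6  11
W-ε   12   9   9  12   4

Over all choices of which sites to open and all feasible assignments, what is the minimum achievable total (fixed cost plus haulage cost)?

893

Open {W-β, W-γ, W-δ}; cheapest assignment that respects the capacities:
  W-β (cap 17, load 17): #1, #2, #5 — cost 5×7 + 9×12 + 3×3 = 152
  W-γ (cap 20, load 12): #3 — cost 12×10 = 120
  W-δ (cap 12, load 12): #4 — cost 12×6 = 72
  Shipping 344, fixed 549 → total 893.
  Any other capacity-feasible assignment to {W-β, W-γ, W-δ} ships for at least 344.
Compare {W-γ, W-δ, W-ε}: its best feasible assignment gives total 904.
Compare {W-α, W-γ, W-δ}: its best feasible assignment gives total 942.
Every other set of open sites that can feasibly serve all demand totals ≥ 904 even under its best assignment. Minimum: 893.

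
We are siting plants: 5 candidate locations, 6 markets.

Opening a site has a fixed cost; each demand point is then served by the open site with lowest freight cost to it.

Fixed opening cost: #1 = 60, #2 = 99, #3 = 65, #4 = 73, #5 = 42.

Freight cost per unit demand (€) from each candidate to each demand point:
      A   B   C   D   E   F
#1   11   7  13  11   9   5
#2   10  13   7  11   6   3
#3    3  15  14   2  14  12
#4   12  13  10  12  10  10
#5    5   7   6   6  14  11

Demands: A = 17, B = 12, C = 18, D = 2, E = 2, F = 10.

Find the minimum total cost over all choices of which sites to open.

459

Open {#1, #5}: assign each demand point to its cheapest open site.
  A→#5 17×5=85, B→#1 12×7=84, C→#5 18×6=108, D→#5 2×6=12, E→#1 2×9=18, F→#1 10×5=50
  freight cost 357, fixed 102 → total 459.
Compare {#5}: freight cost 427 + fixed 42 = 469.
Compare {#2, #5}: freight cost 331 + fixed 141 = 472.
Compare {#1, #3, #5}: freight cost 315 + fixed 167 = 482.
All other subsets cost ≥ 469. Minimum total cost: 459.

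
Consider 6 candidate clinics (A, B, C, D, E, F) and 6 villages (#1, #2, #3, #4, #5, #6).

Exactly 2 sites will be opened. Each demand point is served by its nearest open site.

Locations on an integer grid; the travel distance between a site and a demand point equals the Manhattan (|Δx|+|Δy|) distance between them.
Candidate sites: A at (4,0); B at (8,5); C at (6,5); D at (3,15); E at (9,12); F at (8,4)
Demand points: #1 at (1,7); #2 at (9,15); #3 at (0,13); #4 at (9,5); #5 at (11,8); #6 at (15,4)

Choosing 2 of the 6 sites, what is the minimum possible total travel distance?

Open {B, D}.
  #1→B 9, #2→D 6, #3→D 5, #4→B 1, #5→B 6, #6→B 8  ⇒ total 35.
Compare {B, E}: total 37.
Compare {D, F}: total 37.
No size-2 selection does better; minimum is 35.

35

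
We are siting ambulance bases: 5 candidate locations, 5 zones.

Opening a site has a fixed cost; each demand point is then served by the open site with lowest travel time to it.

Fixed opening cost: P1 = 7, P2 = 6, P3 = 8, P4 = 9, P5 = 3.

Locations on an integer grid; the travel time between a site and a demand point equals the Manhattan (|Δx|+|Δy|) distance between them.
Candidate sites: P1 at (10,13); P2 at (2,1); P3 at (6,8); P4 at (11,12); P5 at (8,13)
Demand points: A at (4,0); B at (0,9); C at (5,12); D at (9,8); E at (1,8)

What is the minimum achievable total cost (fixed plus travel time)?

37

Open {P2, P3}: assign each demand point to its cheapest open site.
  A→P2 3, B→P3 7, C→P3 5, D→P3 3, E→P3 5
  travel time 23, fixed 14 → total 37.
Compare {P3}: travel time 30 + fixed 8 = 38.
Compare {P2, P3, P5}: travel time 22 + fixed 17 = 39.
Compare {P2, P5}: travel time 31 + fixed 9 = 40.
All other subsets cost ≥ 38. Minimum total cost: 37.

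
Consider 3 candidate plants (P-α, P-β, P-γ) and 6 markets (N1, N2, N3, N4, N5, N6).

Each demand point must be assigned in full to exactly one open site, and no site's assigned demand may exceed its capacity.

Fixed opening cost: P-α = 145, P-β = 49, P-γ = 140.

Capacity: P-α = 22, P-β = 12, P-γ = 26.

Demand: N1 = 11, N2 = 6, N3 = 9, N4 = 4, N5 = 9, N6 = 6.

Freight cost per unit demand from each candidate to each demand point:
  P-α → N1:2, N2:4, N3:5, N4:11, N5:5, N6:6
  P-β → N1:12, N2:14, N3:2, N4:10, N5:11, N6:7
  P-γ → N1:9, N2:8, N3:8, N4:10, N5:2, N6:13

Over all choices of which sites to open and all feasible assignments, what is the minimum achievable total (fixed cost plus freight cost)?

Open {P-α, P-β, P-γ}; cheapest assignment that respects the capacities:
  P-α (cap 22, load 17): N1, N6 — cost 11×2 + 6×6 = 58
  P-β (cap 12, load 9): N3 — cost 9×2 = 18
  P-γ (cap 26, load 19): N2, N4, N5 — cost 6×8 + 4×10 + 9×2 = 106
  Shipping 182, fixed 334 → total 516.
  Any other capacity-feasible assignment to {P-α, P-β, P-γ} ships for at least 182.
Compare {P-α, P-γ}: its best feasible assignment gives total 525.
Every other set of open sites that can feasibly serve all demand totals ≥ 525 even under its best assignment. Minimum: 516.

516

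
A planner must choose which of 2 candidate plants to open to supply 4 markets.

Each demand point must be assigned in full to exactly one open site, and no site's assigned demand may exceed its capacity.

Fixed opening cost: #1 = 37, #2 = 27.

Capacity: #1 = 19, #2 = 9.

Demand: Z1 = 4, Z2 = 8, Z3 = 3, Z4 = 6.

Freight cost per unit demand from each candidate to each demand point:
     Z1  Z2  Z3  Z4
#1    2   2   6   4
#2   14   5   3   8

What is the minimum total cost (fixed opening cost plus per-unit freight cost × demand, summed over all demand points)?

121

Open {#1, #2}; cheapest assignment that respects the capacities:
  #1 (cap 19, load 18): Z1, Z2, Z4 — cost 4×2 + 8×2 + 6×4 = 48
  #2 (cap 9, load 3): Z3 — cost 3×3 = 9
  Shipping 57, fixed 64 → total 121.
  Any other capacity-feasible assignment to {#1, #2} ships for at least 57.
Total demand is 21 and no other set of sites has combined capacity ≥ 21, so {#1, #2} is the only feasible choice of open sites. Minimum: 121.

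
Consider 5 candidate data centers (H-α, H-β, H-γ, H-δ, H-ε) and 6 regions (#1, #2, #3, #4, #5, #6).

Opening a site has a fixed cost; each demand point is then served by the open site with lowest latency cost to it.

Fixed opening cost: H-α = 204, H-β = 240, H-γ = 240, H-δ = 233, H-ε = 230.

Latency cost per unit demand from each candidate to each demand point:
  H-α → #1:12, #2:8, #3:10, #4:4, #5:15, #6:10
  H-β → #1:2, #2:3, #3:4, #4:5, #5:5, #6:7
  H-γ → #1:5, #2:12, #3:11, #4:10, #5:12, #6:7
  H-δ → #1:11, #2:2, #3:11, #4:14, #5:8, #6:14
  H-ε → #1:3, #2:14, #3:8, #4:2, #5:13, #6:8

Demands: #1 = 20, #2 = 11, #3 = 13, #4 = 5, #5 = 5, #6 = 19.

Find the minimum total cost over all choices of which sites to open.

Open {H-β}: assign each demand point to its cheapest open site.
  #1→H-β 20×2=40, #2→H-β 11×3=33, #3→H-β 13×4=52, #4→H-β 5×5=25, #5→H-β 5×5=25, #6→H-β 19×7=133
  latency cost 308, fixed 240 → total 548.
Compare {H-α, H-β}: latency cost 303 + fixed 444 = 747.
Compare {H-β, H-ε}: latency cost 293 + fixed 470 = 763.
Compare {H-β, H-δ}: latency cost 297 + fixed 473 = 770.
All other subsets cost ≥ 747. Minimum total cost: 548.

548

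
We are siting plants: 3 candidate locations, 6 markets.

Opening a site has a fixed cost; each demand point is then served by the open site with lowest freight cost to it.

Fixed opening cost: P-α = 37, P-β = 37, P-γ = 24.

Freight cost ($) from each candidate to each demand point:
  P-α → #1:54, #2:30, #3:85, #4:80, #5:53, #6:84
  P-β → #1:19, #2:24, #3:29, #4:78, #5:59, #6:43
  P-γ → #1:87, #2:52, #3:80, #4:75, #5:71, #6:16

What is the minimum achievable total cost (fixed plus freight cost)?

Open {P-β, P-γ}: assign each demand point to its cheapest open site.
  #1→P-β 19, #2→P-β 24, #3→P-β 29, #4→P-γ 75, #5→P-β 59, #6→P-γ 16
  freight cost 222, fixed 61 → total 283.
Compare {P-β}: freight cost 252 + fixed 37 = 289.
Compare {P-α, P-β, P-γ}: freight cost 216 + fixed 98 = 314.
Compare {P-α, P-β}: freight cost 246 + fixed 74 = 320.
All other subsets cost ≥ 289. Minimum total cost: 283.

283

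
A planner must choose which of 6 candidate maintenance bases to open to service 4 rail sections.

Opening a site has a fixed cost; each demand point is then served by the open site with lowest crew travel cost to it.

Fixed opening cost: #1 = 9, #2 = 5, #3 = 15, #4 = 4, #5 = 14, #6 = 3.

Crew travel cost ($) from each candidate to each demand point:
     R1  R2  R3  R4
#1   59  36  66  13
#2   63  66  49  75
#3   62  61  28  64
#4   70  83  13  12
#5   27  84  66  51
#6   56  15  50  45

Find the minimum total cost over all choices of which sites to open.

Open {#4, #5, #6}: assign each demand point to its cheapest open site.
  R1→#5 27, R2→#6 15, R3→#4 13, R4→#4 12
  crew travel cost 67, fixed 21 → total 88.
Compare {#2, #4, #5, #6}: crew travel cost 67 + fixed 26 = 93.
Compare {#1, #4, #5, #6}: crew travel cost 67 + fixed 30 = 97.
Compare {#1, #2, #4, #5, #6}: crew travel cost 67 + fixed 35 = 102.
All other subsets cost ≥ 93. Minimum total cost: 88.

88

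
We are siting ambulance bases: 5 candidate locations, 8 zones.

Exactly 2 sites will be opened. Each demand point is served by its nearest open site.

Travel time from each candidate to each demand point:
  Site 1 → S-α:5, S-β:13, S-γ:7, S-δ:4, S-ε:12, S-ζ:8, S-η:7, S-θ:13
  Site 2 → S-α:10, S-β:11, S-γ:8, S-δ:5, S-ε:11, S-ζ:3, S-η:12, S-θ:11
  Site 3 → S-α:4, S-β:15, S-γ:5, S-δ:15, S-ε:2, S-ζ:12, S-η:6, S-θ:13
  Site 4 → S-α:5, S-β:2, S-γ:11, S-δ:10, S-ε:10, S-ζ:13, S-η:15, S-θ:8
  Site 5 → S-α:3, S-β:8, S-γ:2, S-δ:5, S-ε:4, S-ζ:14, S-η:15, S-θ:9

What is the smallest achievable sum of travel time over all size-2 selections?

Open {Site 1, Site 5}.
  S-α→Site 5 3, S-β→Site 5 8, S-γ→Site 5 2, S-δ→Site 1 4, S-ε→Site 5 4, S-ζ→Site 1 8, S-η→Site 1 7, S-θ→Site 5 9  ⇒ total 45.
Compare {Site 2, Site 5}: total 46.
Compare {Site 2, Site 3}: total 47.
No size-2 selection does better; minimum is 45.

45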